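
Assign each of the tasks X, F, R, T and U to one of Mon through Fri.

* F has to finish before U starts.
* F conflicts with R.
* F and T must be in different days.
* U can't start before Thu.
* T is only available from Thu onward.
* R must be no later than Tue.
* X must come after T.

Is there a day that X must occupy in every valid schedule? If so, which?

Precedence pushes X to at least Fri.
So X is pinned to Fri.

Fri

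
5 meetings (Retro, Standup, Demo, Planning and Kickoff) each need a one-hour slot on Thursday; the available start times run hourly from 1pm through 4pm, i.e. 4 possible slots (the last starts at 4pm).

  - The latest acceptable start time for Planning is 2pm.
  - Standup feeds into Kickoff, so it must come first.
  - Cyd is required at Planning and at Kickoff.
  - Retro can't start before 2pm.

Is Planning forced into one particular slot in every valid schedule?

No

Planning can be 1pm (e.g. Planning in 1pm; Demo in 1pm; Retro in 2pm; Standup in 1pm; Kickoff in 2pm) or 2pm (e.g. Retro in 2pm, Kickoff in 3pm, Demo in 1pm, Planning in 2pm, Standup in 1pm).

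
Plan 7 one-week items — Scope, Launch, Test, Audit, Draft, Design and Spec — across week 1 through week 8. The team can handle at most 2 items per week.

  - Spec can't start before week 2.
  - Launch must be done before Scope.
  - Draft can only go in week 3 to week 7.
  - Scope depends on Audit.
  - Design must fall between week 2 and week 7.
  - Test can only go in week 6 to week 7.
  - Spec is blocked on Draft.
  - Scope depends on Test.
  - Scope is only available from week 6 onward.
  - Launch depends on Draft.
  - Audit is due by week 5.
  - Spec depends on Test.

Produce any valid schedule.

Launch=week 4; Test=week 6; Draft=week 3; Scope=week 7; Spec=week 7; Design=week 2; Audit=week 1

Checking: Launch(week 4) before Scope(week 7); Audit(week 1) before Scope(week 7); Draft(week 3) before Spec(week 7); Test(week 6) before Scope(week 7); Draft(week 3) before Launch(week 4); Test(week 6) before Spec(week 7); Test=week 6 in [week 6,week 7]; Spec=week 7 in [week 2,week 8]; Scope=week 7 in [week 6,week 8]; Audit=week 1 in [week 1,week 5]; Draft=week 3 in [week 3,week 7]; Design=week 2 in [week 2,week 7]; max 2 per week (cap 2).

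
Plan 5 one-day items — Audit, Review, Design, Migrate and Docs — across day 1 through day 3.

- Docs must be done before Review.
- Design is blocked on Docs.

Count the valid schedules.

45

Splitting on Audit: it can be day 1 (15), day 2 (15), day 3 (15). Listing each branch's schedules as (Review, Design, Migrate, Docs) by day number:
Audit=day 1: (2,2,1,1) (2,2,2,1) (2,2,3,1) (2,3,1,1) (2,3,2,1) (2,3,3,1) (3,2,1,1) (3,2,2,1) (3,2,3,1) (3,3,1,1) (3,3,1,2) (3,3,2,1) (3,3,2,2) (3,3,3,1) (3,3,3,2) — 15.
Audit=day 2: (2,2,1,1) (2,2,2,1) (2,2,3,1) (2,3,1,1) (2,3,2,1) (2,3,3,1) (3,2,1,1) (3,2,2,1) (3,2,3,1) (3,3,1,1) (3,3,1,2) (3,3,2,1) (3,3,2,2) (3,3,3,1) (3,3,3,2) — 15.
Audit=day 3: (2,2,1,1) (2,2,2,1) (2,2,3,1) (2,3,1,1) (2,3,2,1) (2,3,3,1) (3,2,1,1) (3,2,2,1) (3,2,3,1) (3,3,1,1) (3,3,1,2) (3,3,2,1) (3,3,2,2) (3,3,3,1) (3,3,3,2) — 15.
Summing: 15 + 15 + 15 = 45.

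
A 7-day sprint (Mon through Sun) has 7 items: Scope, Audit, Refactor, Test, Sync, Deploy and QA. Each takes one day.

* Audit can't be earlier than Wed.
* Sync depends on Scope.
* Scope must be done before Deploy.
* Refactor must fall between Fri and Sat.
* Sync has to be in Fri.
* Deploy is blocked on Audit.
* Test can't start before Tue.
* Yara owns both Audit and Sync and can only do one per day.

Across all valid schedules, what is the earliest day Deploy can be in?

Precedence pushes Deploy to at least Thu.
Deploy at Thu is achievable: Sync=Fri; Audit=Wed; Refactor=Fri; Deploy=Thu; Scope=Mon; Test=Tue; QA=Mon.

Thu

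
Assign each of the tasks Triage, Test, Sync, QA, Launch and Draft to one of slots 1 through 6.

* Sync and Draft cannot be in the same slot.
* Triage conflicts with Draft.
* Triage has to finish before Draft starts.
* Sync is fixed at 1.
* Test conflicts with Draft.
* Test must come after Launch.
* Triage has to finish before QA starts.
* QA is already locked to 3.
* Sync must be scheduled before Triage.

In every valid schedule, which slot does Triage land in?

Sync is fixed at 1 and must come before Triage, so Triage is at least 2.
QA is fixed at 3 and must come after Triage, so Triage is at most 2.
So Triage must be 2.

2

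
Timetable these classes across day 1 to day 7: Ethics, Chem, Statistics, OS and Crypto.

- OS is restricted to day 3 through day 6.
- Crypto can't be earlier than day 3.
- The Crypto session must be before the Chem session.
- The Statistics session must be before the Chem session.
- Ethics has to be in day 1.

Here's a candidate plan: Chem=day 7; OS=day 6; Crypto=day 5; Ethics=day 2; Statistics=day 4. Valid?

Crypto can't be earlier than day 3 — holds.
The Crypto session must be before the Chem session — holds.
OS is restricted to day 3 through day 6 — holds.
Ethics has to be in day 1 — violated.
The Statistics session must be before the Chem session — holds.

No. Ethics has to be in day 1 is not satisfied.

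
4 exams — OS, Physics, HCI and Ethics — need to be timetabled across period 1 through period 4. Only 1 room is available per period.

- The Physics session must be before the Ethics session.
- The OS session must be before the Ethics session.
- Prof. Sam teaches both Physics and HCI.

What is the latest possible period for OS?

Downstream work caps OS at period 3.
OS at period 3 is achievable: Physics -> period 1; Ethics -> period 4; HCI -> period 2; OS -> period 3.

period 3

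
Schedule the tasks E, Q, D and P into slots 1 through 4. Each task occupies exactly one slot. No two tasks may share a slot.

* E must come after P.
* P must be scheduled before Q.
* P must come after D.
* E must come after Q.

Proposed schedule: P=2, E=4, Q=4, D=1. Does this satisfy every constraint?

No. No two tasks may share a slot is not satisfied.

No two tasks may share a slot — violated.
P must come after D — holds.
E must come after P — holds.
P must be scheduled before Q — holds.
E must come after Q — violated.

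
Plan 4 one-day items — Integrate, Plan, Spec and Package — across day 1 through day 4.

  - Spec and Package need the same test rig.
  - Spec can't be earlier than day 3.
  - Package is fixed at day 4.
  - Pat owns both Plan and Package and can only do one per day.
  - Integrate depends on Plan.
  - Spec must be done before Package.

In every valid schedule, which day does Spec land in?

Spec's window is day 3–day 4.
Package is fixed at day 4, and Spec can't share a day with Package.
So Spec must be day 3.

day 3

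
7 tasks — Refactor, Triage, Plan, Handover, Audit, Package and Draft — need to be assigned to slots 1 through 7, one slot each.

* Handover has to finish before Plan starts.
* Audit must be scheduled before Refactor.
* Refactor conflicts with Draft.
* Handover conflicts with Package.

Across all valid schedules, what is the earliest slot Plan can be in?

Precedence pushes Plan to at least 2.
Plan at 2 is achievable: Audit=1; Refactor=2; Triage=1; Draft=1; Handover=1; Package=2; Plan=2.

2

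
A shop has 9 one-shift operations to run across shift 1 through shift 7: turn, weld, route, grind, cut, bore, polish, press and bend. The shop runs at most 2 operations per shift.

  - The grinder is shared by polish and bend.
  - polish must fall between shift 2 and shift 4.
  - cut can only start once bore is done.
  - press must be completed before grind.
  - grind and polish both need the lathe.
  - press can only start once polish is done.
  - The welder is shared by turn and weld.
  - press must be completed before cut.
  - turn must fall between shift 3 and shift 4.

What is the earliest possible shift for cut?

Precedence pushes cut to at least shift 4.
cut at shift 4 is achievable: grind=shift 4; cut=shift 4; bend=shift 5; polish=shift 2; press=shift 3; bore=shift 1; route=shift 2; weld=shift 1; turn=shift 3.

shift 4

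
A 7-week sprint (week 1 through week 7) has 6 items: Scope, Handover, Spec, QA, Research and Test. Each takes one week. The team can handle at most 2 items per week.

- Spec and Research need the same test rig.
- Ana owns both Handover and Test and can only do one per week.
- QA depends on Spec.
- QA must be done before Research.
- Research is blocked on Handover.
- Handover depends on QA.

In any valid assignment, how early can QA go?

week 2

Precedence pushes QA to at least week 2; downstream work caps QA at week 5.
QA at week 2 is achievable: Scope -> week 1, Spec -> week 1, Handover -> week 3, QA -> week 2, Test -> week 2, Research -> week 4.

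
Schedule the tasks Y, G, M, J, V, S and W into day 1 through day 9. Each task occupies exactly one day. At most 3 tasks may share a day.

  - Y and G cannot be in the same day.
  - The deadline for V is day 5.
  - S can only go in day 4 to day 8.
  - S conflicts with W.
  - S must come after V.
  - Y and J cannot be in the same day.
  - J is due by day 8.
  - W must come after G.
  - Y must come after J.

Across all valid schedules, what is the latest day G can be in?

Downstream work caps G at day 8.
G at day 8 is achievable: W -> day 9; Y -> day 2; J -> day 1; M -> day 1; G -> day 8; S -> day 4; V -> day 1.

day 8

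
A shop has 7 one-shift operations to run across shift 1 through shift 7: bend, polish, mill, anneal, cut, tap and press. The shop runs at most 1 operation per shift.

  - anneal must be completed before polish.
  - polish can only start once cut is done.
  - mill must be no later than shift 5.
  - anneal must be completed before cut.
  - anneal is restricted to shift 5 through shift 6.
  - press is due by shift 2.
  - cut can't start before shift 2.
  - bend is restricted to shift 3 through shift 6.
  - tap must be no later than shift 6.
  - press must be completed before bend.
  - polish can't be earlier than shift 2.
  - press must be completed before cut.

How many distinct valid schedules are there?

8

Splitting on bend: it can be shift 3 (4), shift 4 (4). Listing each branch's schedules as (polish, mill, anneal, cut, tap, press) by shift number:
bend=shift 3: (7,1,5,6,4,2) (7,2,5,6,4,1) (7,4,5,6,1,2) (7,4,5,6,2,1) — 4.
bend=shift 4: (7,1,5,6,3,2) (7,2,5,6,3,1) (7,3,5,6,1,2) (7,3,5,6,2,1) — 4.
Summing: 4 + 4 = 8.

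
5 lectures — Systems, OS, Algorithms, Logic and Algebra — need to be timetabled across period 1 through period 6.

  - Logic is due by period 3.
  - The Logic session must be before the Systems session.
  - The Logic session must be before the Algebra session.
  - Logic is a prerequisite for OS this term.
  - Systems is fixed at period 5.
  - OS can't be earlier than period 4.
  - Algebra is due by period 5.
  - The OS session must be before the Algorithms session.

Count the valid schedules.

Splitting on OS: it can be period 4 (18), period 5 (9). Listing each branch's schedules as (Systems, Algorithms, Logic, Algebra) by period number:
OS=period 4: (5,5,1,2) (5,5,1,3) (5,5,1,4) (5,5,1,5) (5,5,2,3) (5,5,2,4) (5,5,2,5) (5,5,3,4) (5,5,3,5) (5,6,1,2) (5,6,1,3) (5,6,1,4) (5,6,1,5) (5,6,2,3) (5,6,2,4) (5,6,2,5) (5,6,3,4) (5,6,3,5) — 18.
OS=period 5: (5,6,1,2) (5,6,1,3) (5,6,1,4) (5,6,1,5) (5,6,2,3) (5,6,2,4) (5,6,2,5) (5,6,3,4) (5,6,3,5) — 9.
Summing: 18 + 9 = 27.

27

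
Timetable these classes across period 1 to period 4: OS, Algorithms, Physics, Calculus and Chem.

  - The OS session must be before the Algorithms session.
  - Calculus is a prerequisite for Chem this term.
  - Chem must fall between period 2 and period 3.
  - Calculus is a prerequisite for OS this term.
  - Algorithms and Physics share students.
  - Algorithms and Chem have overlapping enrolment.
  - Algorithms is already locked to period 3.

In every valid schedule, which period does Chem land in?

period 2

Chem's window is period 2–period 3.
Algorithms is fixed at period 3, and Chem can't share a period with Algorithms.
So Chem must be period 2.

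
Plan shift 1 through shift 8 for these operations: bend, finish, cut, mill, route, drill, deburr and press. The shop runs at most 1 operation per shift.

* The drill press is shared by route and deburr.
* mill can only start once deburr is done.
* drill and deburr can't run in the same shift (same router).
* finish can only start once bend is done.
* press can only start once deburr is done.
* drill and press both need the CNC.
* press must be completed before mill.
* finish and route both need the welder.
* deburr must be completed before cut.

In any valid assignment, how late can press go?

shift 7

Precedence pushes press to at least shift 2; downstream work caps press at shift 7.
press at shift 7 is achievable: finish=shift 3, bend=shift 2, route=shift 5, deburr=shift 1, cut=shift 4, press=shift 7, mill=shift 8, drill=shift 6.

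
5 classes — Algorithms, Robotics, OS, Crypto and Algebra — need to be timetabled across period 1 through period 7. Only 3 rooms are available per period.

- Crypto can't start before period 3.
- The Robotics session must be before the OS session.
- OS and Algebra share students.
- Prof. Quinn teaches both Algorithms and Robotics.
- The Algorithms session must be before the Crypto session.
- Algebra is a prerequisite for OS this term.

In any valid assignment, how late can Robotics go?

period 6

Downstream work caps Robotics at period 6.
Robotics at period 6 is achievable: Algebra -> period 1; Algorithms -> period 1; OS -> period 7; Crypto -> period 3; Robotics -> period 6.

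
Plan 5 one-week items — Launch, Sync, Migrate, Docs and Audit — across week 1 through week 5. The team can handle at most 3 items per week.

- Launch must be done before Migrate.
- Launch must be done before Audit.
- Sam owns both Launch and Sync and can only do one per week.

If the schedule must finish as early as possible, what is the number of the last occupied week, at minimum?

The precedence chain requires at least 2 distinct weeks.
With at most 3 per week and 5 work items, at least 2 weeks are needed.
2 works (last occupied week: week 2): for example Sync=week 2; Migrate=week 2; Docs=week 1; Audit=week 2; Launch=week 1.

2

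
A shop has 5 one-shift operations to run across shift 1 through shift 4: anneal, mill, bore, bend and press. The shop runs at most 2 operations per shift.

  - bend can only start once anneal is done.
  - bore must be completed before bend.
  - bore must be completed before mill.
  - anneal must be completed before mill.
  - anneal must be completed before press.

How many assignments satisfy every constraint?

49

Splitting on anneal: it can be shift 1 (36), shift 2 (13). Listing each branch's schedules as (mill, bore, bend, press) by shift number:
anneal=shift 1: (2,1,2,3) (2,1,2,4) (2,1,3,2) (2,1,3,3) (2,1,3,4) (2,1,4,2) (2,1,4,3) (2,1,4,4) (3,1,2,2) (3,1,2,3) (3,1,2,4) (3,1,3,2) (3,1,3,4) (3,1,4,2) (3,1,4,3) (3,1,4,4) (3,2,3,2) (3,2,3,4) (3,2,4,2) (3,2,4,3) (3,2,4,4) (4,1,2,2) (4,1,2,3) (4,1,2,4) (4,1,3,2) (4,1,3,3) (4,1,3,4) (4,1,4,2) (4,1,4,3) (4,2,3,2) (4,2,3,3) (4,2,3,4) (4,2,4,2) (4,2,4,3) (4,3,4,2) (4,3,4,3) — 36.
anneal=shift 2: (3,1,3,4) (3,1,4,3) (3,1,4,4) (3,2,3,4) (3,2,4,3) (3,2,4,4) (4,1,3,3) (4,1,3,4) (4,1,4,3) (4,2,3,3) (4,2,3,4) (4,2,4,3) (4,3,4,3) — 13.
Summing: 36 + 13 = 49.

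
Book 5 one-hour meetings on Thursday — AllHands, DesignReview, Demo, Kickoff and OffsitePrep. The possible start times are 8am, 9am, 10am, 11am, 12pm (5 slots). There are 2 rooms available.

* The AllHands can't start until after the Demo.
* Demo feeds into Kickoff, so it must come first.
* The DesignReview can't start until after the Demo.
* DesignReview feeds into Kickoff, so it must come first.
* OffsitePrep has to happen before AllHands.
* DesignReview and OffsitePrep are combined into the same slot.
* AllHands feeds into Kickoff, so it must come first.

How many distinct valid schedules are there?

Splitting on AllHands: it can be 10am (2), 11am (3). Listing each branch's schedules as (DesignReview, Demo, Kickoff, OffsitePrep):
AllHands=10am: (9am,8am,11am,9am) (9am,8am,12pm,9am) — 2.
AllHands=11am: (9am,8am,12pm,9am) (10am,8am,12pm,10am) (10am,9am,12pm,10am) — 3.
Summing: 2 + 3 = 5.

5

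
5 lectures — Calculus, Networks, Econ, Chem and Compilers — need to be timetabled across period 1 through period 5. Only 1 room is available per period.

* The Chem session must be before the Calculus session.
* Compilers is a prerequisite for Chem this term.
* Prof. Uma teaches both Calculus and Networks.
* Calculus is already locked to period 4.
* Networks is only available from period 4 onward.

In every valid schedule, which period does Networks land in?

period 5

Networks's window is period 4–period 5.
Calculus is fixed at period 4, and Networks can't share a period with Calculus.
So Networks must be period 5.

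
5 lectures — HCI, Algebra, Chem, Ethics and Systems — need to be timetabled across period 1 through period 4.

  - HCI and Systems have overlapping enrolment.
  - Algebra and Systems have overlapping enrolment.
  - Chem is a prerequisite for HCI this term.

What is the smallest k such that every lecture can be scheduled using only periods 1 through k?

2

The precedence chain requires at least 2 distinct periods.
2 works (last occupied period: period 2): for example HCI=period 2, Algebra=period 2, Systems=period 1, Chem=period 1, Ethics=period 1.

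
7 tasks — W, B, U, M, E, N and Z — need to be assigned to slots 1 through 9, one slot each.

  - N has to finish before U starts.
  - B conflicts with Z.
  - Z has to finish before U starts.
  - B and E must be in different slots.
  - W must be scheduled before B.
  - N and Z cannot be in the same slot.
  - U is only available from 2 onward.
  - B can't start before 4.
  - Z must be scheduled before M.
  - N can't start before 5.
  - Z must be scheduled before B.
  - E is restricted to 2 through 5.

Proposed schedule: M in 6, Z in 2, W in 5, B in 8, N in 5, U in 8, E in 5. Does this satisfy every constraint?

W must be scheduled before B — holds.
E is restricted to 2 through 5 — holds.
B can't start before 4 — holds.
Z has to finish before U starts — holds.
Z must be scheduled before B — holds.
U is only available from 2 onward — holds.
N can't start before 5 — holds.
B and E must be in different slots — holds.
Z must be scheduled before M — holds.
N has to finish before U starts — holds.
N and Z cannot be in the same slot — holds.
B conflicts with Z — holds.

Valid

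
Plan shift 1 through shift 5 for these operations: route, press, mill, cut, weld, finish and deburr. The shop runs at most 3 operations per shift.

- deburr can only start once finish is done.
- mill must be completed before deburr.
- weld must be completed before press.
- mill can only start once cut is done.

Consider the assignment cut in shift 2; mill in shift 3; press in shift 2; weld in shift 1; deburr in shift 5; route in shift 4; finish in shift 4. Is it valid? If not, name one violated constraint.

Valid

weld must be completed before press — holds.
mill can only start once cut is done — holds.
deburr can only start once finish is done — holds.
mill must be completed before deburr — holds.
The shop runs at most 3 operations per shift — holds.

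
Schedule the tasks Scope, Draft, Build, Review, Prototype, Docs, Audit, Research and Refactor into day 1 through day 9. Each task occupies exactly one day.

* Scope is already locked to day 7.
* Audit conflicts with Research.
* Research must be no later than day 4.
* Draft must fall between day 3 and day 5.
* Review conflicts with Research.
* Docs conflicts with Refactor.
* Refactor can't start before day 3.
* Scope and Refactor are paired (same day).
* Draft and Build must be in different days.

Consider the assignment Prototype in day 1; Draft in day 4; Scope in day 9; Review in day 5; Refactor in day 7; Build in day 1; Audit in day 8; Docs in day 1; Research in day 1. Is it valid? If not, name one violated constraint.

Draft and Build must be in different days — holds.
Docs conflicts with Refactor — holds.
Refactor can't start before day 3 — holds.
Draft must fall between day 3 and day 5 — holds.
Scope and Refactor are paired (same day) — violated.
Scope is already locked to day 7 — violated.
Review conflicts with Research — holds.
Research must be no later than day 4 — holds.
Audit conflicts with Research — holds.

No. Scope is already locked to day 7 is not satisfied.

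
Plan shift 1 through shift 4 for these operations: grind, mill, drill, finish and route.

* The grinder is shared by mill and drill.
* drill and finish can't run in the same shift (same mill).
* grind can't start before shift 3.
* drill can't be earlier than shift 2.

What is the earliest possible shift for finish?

finish at shift 1 is achievable: grind=shift 3; finish=shift 1; route=shift 1; drill=shift 2; mill=shift 1.

shift 1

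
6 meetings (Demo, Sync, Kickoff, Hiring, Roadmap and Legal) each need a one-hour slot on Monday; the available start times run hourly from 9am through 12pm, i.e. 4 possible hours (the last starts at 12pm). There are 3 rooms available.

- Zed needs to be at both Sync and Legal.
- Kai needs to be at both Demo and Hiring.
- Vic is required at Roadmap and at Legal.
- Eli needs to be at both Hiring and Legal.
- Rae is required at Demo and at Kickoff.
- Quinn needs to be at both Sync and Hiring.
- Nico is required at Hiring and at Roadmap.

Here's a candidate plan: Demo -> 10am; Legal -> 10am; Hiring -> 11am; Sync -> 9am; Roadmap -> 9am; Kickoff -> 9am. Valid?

Zed needs to be at both Sync and Legal — holds.
Rae is required at Demo and at Kickoff — holds.
There are 3 rooms available — holds.
Vic is required at Roadmap and at Legal — holds.
Kai needs to be at both Demo and Hiring — holds.
Eli needs to be at both Hiring and Legal — holds.
Quinn needs to be at both Sync and Hiring — holds.
Nico is required at Hiring and at Roadmap — holds.

Yes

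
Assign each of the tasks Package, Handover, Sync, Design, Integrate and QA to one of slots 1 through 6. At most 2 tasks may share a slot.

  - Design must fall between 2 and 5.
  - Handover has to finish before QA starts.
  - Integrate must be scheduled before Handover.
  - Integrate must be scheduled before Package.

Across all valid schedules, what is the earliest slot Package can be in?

Precedence pushes Package to at least 2.
Package at 2 is achievable: QA=4; Design=2; Integrate=1; Handover=3; Sync=1; Package=2.

2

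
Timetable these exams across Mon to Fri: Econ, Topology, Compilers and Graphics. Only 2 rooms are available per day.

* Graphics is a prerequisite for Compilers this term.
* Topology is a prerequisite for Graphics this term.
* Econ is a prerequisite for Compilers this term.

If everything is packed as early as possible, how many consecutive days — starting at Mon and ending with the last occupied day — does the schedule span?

The precedence chain requires at least 3 distinct days.
With at most 2 per day and 4 exams, at least 2 days are needed.
3 works (last occupied day: Wed): for example Topology -> Mon; Graphics -> Tue; Econ -> Mon; Compilers -> Wed.

3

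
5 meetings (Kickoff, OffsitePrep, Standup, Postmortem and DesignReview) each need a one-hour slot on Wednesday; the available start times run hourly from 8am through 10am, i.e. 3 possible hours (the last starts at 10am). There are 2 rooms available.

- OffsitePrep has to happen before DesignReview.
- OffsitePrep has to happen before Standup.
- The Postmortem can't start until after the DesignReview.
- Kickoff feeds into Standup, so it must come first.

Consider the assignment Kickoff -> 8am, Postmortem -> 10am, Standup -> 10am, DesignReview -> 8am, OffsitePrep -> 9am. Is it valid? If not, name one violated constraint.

OffsitePrep has to happen before Standup — holds.
Kickoff feeds into Standup, so it must come first — holds.
There are 2 rooms available — holds.
OffsitePrep has to happen before DesignReview — violated.
The Postmortem can't start until after the DesignReview — holds.

No — it violates: OffsitePrep has to happen before DesignReview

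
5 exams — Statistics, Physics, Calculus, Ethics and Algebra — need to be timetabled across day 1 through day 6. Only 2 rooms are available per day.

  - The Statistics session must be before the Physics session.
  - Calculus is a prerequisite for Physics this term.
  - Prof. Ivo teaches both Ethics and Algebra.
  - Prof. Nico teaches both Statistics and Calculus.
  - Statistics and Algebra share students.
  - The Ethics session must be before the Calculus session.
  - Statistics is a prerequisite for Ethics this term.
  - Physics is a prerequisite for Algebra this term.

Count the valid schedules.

6

Splitting on Statistics: it can be day 1 (5), day 2 (1). Listing each branch's schedules as (Physics, Calculus, Ethics, Algebra) by day number:
Statistics=day 1: (4,3,2,5) (4,3,2,6) (5,3,2,6) (5,4,2,6) (5,4,3,6) — 5.
Statistics=day 2: (5,4,3,6) — 1.
Summing: 5 + 1 = 6.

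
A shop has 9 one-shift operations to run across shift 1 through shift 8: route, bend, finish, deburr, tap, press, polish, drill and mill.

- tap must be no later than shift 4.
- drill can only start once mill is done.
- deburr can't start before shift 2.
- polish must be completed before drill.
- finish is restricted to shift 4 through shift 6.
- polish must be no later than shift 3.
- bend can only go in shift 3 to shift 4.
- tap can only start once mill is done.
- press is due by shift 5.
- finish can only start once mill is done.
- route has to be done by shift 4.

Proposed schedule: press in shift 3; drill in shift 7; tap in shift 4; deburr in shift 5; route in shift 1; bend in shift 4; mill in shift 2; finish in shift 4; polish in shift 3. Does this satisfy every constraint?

Yes, all constraints hold

tap can only start once mill is done — holds.
tap must be no later than shift 4 — holds.
drill can only start once mill is done — holds.
polish must be completed before drill — holds.
bend can only go in shift 3 to shift 4 — holds.
finish is restricted to shift 4 through shift 6 — holds.
deburr can't start before shift 2 — holds.
press is due by shift 5 — holds.
route has to be done by shift 4 — holds.
polish must be no later than shift 3 — holds.
finish can only start once mill is done — holds.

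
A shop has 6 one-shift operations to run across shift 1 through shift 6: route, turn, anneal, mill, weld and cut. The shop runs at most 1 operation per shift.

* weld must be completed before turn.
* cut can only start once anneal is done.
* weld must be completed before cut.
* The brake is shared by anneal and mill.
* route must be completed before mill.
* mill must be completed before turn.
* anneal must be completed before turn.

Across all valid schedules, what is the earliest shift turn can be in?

shift 5

Precedence pushes turn to at least shift 3.
turn at shift 5 is achievable: route in shift 2; turn in shift 5; anneal in shift 1; weld in shift 4; mill in shift 3; cut in shift 6.
Nothing earlier works — the conflict and capacity constraints rule out every shift before shift 5.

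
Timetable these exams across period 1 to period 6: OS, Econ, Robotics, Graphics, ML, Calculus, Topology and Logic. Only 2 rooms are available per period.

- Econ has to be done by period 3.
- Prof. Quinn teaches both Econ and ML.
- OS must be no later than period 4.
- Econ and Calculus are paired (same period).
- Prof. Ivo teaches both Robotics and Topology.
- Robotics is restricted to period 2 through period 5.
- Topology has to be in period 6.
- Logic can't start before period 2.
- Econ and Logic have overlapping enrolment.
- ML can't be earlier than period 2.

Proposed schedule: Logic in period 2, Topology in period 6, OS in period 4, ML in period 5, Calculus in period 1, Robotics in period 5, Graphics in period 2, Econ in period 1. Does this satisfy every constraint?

ML can't be earlier than period 2 — holds.
Prof. Ivo teaches both Robotics and Topology — holds.
OS must be no later than period 4 — holds.
Logic can't start before period 2 — holds.
Topology has to be in period 6 — holds.
Econ has to be done by period 3 — holds.
Econ and Calculus are paired (same period) — holds.
Econ and Logic have overlapping enrolment — holds.
Only 2 rooms are available per period — holds.
Prof. Quinn teaches both Econ and ML — holds.
Robotics is restricted to period 2 through period 5 — holds.

Yes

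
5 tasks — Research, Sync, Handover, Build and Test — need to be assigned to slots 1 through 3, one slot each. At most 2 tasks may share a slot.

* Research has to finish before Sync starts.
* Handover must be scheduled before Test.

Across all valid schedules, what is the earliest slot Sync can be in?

Precedence pushes Sync to at least 2.
Sync at 2 is achievable: Research -> 1, Build -> 3, Sync -> 2, Handover -> 1, Test -> 2.

2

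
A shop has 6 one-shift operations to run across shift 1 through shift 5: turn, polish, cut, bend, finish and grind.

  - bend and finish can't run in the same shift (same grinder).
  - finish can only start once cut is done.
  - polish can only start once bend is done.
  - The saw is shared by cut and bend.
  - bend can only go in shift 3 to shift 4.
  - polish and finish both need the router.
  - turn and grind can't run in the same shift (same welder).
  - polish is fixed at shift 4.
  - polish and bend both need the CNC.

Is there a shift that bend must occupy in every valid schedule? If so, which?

bend's window is shift 3–shift 4.
polish is fixed at shift 4, and bend can't share a shift with polish.
So bend must be shift 3.

shift 3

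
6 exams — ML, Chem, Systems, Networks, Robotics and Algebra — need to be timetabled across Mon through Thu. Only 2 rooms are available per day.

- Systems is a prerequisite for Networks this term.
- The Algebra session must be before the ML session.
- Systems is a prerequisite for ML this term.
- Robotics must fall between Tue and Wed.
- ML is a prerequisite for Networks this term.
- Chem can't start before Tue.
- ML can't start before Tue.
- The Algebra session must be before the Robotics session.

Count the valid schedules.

Splitting on ML: it can be Tue (9), Wed (12). Listing each branch's schedules as (Chem, Systems, Networks, Robotics, Algebra):
ML=Tue: (Tue,Mon,Wed,Wed,Mon) (Tue,Mon,Thu,Wed,Mon) (Wed,Mon,Wed,Tue,Mon) (Wed,Mon,Thu,Tue,Mon) (Wed,Mon,Thu,Wed,Mon) (Thu,Mon,Wed,Tue,Mon) (Thu,Mon,Wed,Wed,Mon) (Thu,Mon,Thu,Tue,Mon) (Thu,Mon,Thu,Wed,Mon) — 9.
ML=Wed: (Tue,Mon,Thu,Tue,Mon) (Tue,Mon,Thu,Wed,Mon) (Tue,Mon,Thu,Wed,Tue) (Tue,Tue,Thu,Wed,Mon) (Wed,Mon,Thu,Tue,Mon) (Wed,Tue,Thu,Tue,Mon) (Thu,Mon,Thu,Tue,Mon) (Thu,Mon,Thu,Wed,Mon) (Thu,Mon,Thu,Wed,Tue) (Thu,Tue,Thu,Tue,Mon) (Thu,Tue,Thu,Wed,Mon) (Thu,Tue,Thu,Wed,Tue) — 12.
Summing: 9 + 12 = 21.

21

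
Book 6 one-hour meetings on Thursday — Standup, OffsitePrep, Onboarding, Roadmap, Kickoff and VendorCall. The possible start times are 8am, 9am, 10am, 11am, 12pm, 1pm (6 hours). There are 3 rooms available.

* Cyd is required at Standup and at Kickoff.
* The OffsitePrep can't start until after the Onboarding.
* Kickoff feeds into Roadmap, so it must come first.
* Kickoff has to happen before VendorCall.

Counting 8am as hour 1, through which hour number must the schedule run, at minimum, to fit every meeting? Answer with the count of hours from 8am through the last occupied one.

3 hours

The precedence chain requires at least 2 distinct hours.
With at most 3 per hour and 6 meetings, at least 2 hours are needed.
Could 2 hours be enough, i.e. nothing placed later than 9am? No: Roadmap must come after Kickoff (at 8am or later) → {9am}; Kickoff must come before Roadmap (at 9am or earlier) → {8am}; VendorCall must come after Kickoff (at 8am or later) → {9am}; OffsitePrep must come after Onboarding (at 8am or later) → {9am}; Standup can't share with Kickoff (8am) → {9am}; that puts Standup, OffsitePrep, Roadmap and VendorCall all in 9am — more than 3 per hour.
So 2 hours is not enough.
3 works (last occupied hour: 10am): for example Kickoff -> 8am, Onboarding -> 8am, VendorCall -> 9am, Roadmap -> 9am, Standup -> 10am, OffsitePrep -> 9am.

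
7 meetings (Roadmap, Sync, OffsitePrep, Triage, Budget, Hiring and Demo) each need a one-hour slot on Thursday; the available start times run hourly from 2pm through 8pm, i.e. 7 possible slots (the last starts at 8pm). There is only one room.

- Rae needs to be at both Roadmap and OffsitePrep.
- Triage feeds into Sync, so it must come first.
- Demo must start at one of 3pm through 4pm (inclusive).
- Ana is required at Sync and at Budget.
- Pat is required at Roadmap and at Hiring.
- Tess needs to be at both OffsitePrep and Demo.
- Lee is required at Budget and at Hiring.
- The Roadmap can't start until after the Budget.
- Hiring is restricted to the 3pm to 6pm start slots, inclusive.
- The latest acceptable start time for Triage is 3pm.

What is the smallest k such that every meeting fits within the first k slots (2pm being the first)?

The precedence chain requires at least 2 distinct slots.
With at most 1 per slot and 7 meetings, at least 7 slots are needed.
7 works (last occupied slot: 8pm): for example Sync -> 7pm, Budget -> 5pm, Triage -> 2pm, OffsitePrep -> 8pm, Roadmap -> 6pm, Hiring -> 4pm, Demo -> 3pm.

7 slots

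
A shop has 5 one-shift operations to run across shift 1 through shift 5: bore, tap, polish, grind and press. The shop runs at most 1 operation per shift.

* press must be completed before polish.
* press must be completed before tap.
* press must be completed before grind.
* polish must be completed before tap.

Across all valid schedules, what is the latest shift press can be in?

shift 2

Downstream work caps press at shift 3.
press at shift 2 is achievable: polish -> shift 3, press -> shift 2, bore -> shift 1, grind -> shift 5, tap -> shift 4.
Nothing later works — the capacity limit rule out every shift after shift 2.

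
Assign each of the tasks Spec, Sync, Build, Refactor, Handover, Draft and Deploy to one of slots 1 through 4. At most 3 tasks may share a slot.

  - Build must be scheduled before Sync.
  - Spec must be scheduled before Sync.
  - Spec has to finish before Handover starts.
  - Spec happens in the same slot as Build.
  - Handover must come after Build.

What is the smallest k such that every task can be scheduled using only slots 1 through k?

The precedence chain requires at least 2 distinct slots.
With at most 3 per slot and 7 tasks, at least 3 slots are needed.
3 works (last occupied slot: 3): for example Spec in 1, Sync in 2, Deploy in 3, Refactor in 1, Build in 1, Draft in 2, Handover in 2.

3 slots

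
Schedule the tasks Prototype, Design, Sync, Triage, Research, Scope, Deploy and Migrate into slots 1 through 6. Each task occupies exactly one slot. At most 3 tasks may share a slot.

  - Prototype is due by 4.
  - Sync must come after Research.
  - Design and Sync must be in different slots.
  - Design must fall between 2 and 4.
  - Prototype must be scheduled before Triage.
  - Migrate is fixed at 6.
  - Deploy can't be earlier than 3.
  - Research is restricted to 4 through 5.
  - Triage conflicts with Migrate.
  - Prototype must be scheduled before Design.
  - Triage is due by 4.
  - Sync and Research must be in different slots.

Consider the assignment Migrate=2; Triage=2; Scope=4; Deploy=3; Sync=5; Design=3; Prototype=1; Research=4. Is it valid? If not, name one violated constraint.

No — it violates: Triage conflicts with Migrate

Triage conflicts with Migrate — violated.
At most 3 tasks may share a slot — holds.
Prototype is due by 4 — holds.
Sync must come after Research — holds.
Design and Sync must be in different slots — holds.
Prototype must be scheduled before Triage — holds.
Deploy can't be earlier than 3 — holds.
Research is restricted to 4 through 5 — holds.
Prototype must be scheduled before Design — holds.
Migrate is fixed at 6 — violated.
Triage is due by 4 — holds.
Design must fall between 2 and 4 — holds.
Sync and Research must be in different slots — holds.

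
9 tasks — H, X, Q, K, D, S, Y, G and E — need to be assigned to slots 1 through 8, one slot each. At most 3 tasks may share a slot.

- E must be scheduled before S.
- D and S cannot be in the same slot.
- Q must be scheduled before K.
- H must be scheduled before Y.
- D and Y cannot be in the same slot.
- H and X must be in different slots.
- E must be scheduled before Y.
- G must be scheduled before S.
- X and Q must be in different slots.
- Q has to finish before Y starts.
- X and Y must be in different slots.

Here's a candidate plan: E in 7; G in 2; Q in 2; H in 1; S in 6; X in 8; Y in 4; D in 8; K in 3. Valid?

No. E must be scheduled before Y is not satisfied.

H must be scheduled before Y — holds.
X and Q must be in different slots — holds.
X and Y must be in different slots — holds.
Q must be scheduled before K — holds.
G must be scheduled before S — holds.
D and S cannot be in the same slot — holds.
E must be scheduled before Y — violated.
At most 3 tasks may share a slot — holds.
Q has to finish before Y starts — holds.
H and X must be in different slots — holds.
E must be scheduled before S — violated.
D and Y cannot be in the same slot — holds.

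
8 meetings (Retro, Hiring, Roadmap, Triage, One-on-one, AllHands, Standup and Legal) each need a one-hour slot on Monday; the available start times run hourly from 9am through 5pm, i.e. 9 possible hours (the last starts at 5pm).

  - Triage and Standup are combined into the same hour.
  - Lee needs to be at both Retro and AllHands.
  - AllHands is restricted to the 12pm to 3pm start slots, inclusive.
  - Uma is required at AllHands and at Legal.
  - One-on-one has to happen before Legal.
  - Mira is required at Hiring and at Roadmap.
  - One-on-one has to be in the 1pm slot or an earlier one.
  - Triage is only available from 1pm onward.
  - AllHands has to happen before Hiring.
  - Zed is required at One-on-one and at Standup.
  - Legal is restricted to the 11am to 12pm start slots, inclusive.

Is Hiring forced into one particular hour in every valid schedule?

Hiring can be 1pm (e.g. Legal -> 11am; Triage -> 1pm; One-on-one -> 9am; Standup -> 1pm; Retro -> 9am; Roadmap -> 9am; Hiring -> 1pm; AllHands -> 12pm) or 2pm (e.g. Roadmap -> 9am; Legal -> 11am; Standup -> 1pm; AllHands -> 12pm; Retro -> 9am; One-on-one -> 9am; Hiring -> 2pm; Triage -> 1pm).

No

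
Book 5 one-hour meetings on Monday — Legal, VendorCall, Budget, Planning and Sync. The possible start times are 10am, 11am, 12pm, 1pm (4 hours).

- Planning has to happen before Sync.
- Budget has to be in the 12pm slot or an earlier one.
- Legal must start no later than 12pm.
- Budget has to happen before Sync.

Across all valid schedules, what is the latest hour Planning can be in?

Downstream work caps Planning at 12pm.
Planning at 12pm is achievable: Sync in 1pm; Budget in 10am; VendorCall in 10am; Planning in 12pm; Legal in 10am.

12pm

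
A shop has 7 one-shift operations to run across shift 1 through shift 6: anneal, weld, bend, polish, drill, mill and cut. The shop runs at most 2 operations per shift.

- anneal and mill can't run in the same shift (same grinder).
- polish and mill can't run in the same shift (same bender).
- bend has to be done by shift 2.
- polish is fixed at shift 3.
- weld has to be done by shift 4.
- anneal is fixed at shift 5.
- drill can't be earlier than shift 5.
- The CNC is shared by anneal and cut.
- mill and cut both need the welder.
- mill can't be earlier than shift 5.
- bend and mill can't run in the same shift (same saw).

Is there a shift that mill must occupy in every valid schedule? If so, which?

mill's window is shift 5–shift 6.
anneal is fixed at shift 5, and mill can't share a shift with anneal.
So mill must be shift 6.

shift 6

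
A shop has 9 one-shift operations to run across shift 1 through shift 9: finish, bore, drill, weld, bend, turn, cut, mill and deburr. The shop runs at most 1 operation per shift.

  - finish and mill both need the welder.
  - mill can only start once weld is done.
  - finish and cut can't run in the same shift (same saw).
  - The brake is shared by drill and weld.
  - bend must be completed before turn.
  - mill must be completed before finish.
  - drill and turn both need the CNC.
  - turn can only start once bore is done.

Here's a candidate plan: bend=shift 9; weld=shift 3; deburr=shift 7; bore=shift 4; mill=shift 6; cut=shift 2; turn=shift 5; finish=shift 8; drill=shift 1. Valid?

No. bend must be completed before turn is not satisfied.

drill and turn both need the CNC — holds.
turn can only start once bore is done — holds.
mill can only start once weld is done — holds.
finish and cut can't run in the same shift (same saw) — holds.
finish and mill both need the welder — holds.
bend must be completed before turn — violated.
mill must be completed before finish — holds.
The shop runs at most 1 operation per shift — holds.
The brake is shared by drill and weld — holds.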